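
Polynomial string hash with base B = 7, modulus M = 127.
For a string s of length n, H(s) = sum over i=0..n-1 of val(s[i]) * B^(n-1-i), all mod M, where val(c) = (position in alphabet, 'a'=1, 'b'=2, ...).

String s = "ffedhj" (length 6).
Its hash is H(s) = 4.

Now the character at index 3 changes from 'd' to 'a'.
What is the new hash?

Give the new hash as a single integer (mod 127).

Answer: 111

Derivation:
val('d') = 4, val('a') = 1
Position k = 3, exponent = n-1-k = 2
B^2 mod M = 7^2 mod 127 = 49
Delta = (1 - 4) * 49 mod 127 = 107
New hash = (4 + 107) mod 127 = 111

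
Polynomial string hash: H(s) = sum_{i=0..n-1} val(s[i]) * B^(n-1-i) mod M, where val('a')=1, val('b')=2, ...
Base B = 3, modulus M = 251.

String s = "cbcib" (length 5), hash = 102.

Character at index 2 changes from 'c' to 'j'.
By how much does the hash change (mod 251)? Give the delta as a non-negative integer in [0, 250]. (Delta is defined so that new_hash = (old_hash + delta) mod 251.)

Delta formula: (val(new) - val(old)) * B^(n-1-k) mod M
  val('j') - val('c') = 10 - 3 = 7
  B^(n-1-k) = 3^2 mod 251 = 9
  Delta = 7 * 9 mod 251 = 63

Answer: 63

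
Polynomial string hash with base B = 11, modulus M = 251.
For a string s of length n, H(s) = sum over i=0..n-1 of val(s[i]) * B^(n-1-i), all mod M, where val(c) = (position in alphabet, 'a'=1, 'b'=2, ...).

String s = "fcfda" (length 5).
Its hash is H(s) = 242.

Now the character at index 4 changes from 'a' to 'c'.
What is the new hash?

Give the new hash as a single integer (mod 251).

val('a') = 1, val('c') = 3
Position k = 4, exponent = n-1-k = 0
B^0 mod M = 11^0 mod 251 = 1
Delta = (3 - 1) * 1 mod 251 = 2
New hash = (242 + 2) mod 251 = 244

Answer: 244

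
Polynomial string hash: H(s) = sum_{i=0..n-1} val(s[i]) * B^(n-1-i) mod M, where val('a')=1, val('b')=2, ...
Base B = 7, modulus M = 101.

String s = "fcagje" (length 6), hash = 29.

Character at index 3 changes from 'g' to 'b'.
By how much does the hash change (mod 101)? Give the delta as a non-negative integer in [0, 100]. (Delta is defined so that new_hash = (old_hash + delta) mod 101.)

Delta formula: (val(new) - val(old)) * B^(n-1-k) mod M
  val('b') - val('g') = 2 - 7 = -5
  B^(n-1-k) = 7^2 mod 101 = 49
  Delta = -5 * 49 mod 101 = 58

Answer: 58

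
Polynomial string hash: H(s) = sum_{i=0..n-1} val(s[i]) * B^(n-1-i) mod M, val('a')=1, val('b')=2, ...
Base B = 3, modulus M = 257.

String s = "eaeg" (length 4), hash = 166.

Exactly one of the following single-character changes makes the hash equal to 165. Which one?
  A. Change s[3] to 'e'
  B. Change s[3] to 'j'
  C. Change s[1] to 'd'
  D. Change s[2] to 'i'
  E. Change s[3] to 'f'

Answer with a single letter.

Option A: s[3]='g'->'e', delta=(5-7)*3^0 mod 257 = 255, hash=166+255 mod 257 = 164
Option B: s[3]='g'->'j', delta=(10-7)*3^0 mod 257 = 3, hash=166+3 mod 257 = 169
Option C: s[1]='a'->'d', delta=(4-1)*3^2 mod 257 = 27, hash=166+27 mod 257 = 193
Option D: s[2]='e'->'i', delta=(9-5)*3^1 mod 257 = 12, hash=166+12 mod 257 = 178
Option E: s[3]='g'->'f', delta=(6-7)*3^0 mod 257 = 256, hash=166+256 mod 257 = 165 <-- target

Answer: E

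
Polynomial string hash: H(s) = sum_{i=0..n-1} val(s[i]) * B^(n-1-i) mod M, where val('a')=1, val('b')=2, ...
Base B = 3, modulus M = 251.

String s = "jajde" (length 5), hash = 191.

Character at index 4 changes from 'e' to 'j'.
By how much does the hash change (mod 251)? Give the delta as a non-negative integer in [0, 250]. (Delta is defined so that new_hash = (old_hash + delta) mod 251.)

Delta formula: (val(new) - val(old)) * B^(n-1-k) mod M
  val('j') - val('e') = 10 - 5 = 5
  B^(n-1-k) = 3^0 mod 251 = 1
  Delta = 5 * 1 mod 251 = 5

Answer: 5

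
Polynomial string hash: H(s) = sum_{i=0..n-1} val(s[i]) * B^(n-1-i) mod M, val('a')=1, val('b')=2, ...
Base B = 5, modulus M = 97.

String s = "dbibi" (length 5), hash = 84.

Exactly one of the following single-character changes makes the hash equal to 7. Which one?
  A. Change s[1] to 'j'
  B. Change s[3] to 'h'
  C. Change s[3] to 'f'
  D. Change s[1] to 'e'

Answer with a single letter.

Option A: s[1]='b'->'j', delta=(10-2)*5^3 mod 97 = 30, hash=84+30 mod 97 = 17
Option B: s[3]='b'->'h', delta=(8-2)*5^1 mod 97 = 30, hash=84+30 mod 97 = 17
Option C: s[3]='b'->'f', delta=(6-2)*5^1 mod 97 = 20, hash=84+20 mod 97 = 7 <-- target
Option D: s[1]='b'->'e', delta=(5-2)*5^3 mod 97 = 84, hash=84+84 mod 97 = 71

Answer: C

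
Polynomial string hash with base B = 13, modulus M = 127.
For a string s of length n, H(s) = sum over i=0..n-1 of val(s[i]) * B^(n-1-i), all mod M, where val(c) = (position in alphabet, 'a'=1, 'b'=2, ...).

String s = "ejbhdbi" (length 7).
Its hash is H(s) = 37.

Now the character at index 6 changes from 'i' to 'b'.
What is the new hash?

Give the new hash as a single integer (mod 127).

Answer: 30

Derivation:
val('i') = 9, val('b') = 2
Position k = 6, exponent = n-1-k = 0
B^0 mod M = 13^0 mod 127 = 1
Delta = (2 - 9) * 1 mod 127 = 120
New hash = (37 + 120) mod 127 = 30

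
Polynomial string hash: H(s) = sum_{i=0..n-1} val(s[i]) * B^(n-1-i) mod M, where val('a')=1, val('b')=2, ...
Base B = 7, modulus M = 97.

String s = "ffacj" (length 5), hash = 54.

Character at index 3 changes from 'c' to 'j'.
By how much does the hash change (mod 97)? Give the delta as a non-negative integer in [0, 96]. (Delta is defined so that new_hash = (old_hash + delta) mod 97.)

Answer: 49

Derivation:
Delta formula: (val(new) - val(old)) * B^(n-1-k) mod M
  val('j') - val('c') = 10 - 3 = 7
  B^(n-1-k) = 7^1 mod 97 = 7
  Delta = 7 * 7 mod 97 = 49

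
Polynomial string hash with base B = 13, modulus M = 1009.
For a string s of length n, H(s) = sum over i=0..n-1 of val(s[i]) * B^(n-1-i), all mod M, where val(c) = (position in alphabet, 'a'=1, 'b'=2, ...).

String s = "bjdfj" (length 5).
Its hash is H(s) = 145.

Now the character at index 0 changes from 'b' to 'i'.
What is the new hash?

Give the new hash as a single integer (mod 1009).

val('b') = 2, val('i') = 9
Position k = 0, exponent = n-1-k = 4
B^4 mod M = 13^4 mod 1009 = 309
Delta = (9 - 2) * 309 mod 1009 = 145
New hash = (145 + 145) mod 1009 = 290

Answer: 290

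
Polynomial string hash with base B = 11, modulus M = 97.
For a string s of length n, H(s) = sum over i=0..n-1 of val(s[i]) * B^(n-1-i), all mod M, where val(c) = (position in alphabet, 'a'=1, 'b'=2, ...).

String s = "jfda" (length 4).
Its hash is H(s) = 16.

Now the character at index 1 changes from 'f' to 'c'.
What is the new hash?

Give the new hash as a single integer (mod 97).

Answer: 41

Derivation:
val('f') = 6, val('c') = 3
Position k = 1, exponent = n-1-k = 2
B^2 mod M = 11^2 mod 97 = 24
Delta = (3 - 6) * 24 mod 97 = 25
New hash = (16 + 25) mod 97 = 41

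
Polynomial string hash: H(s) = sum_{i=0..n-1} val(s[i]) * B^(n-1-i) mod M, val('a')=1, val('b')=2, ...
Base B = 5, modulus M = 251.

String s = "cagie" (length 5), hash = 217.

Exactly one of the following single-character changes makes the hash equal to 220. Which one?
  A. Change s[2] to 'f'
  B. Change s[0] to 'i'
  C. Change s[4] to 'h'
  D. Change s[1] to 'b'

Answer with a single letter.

Option A: s[2]='g'->'f', delta=(6-7)*5^2 mod 251 = 226, hash=217+226 mod 251 = 192
Option B: s[0]='c'->'i', delta=(9-3)*5^4 mod 251 = 236, hash=217+236 mod 251 = 202
Option C: s[4]='e'->'h', delta=(8-5)*5^0 mod 251 = 3, hash=217+3 mod 251 = 220 <-- target
Option D: s[1]='a'->'b', delta=(2-1)*5^3 mod 251 = 125, hash=217+125 mod 251 = 91

Answer: C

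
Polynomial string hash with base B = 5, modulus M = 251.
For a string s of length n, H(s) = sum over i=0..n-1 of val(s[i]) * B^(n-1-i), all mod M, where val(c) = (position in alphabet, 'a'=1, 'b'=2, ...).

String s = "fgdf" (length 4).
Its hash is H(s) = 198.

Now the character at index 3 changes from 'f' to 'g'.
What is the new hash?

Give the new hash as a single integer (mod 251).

val('f') = 6, val('g') = 7
Position k = 3, exponent = n-1-k = 0
B^0 mod M = 5^0 mod 251 = 1
Delta = (7 - 6) * 1 mod 251 = 1
New hash = (198 + 1) mod 251 = 199

Answer: 199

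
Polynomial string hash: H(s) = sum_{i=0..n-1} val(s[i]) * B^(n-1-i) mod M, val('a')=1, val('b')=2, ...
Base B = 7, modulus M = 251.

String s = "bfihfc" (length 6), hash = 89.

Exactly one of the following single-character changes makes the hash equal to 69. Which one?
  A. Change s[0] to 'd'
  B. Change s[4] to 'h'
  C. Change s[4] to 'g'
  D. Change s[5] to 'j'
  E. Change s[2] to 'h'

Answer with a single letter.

Option A: s[0]='b'->'d', delta=(4-2)*7^5 mod 251 = 231, hash=89+231 mod 251 = 69 <-- target
Option B: s[4]='f'->'h', delta=(8-6)*7^1 mod 251 = 14, hash=89+14 mod 251 = 103
Option C: s[4]='f'->'g', delta=(7-6)*7^1 mod 251 = 7, hash=89+7 mod 251 = 96
Option D: s[5]='c'->'j', delta=(10-3)*7^0 mod 251 = 7, hash=89+7 mod 251 = 96
Option E: s[2]='i'->'h', delta=(8-9)*7^3 mod 251 = 159, hash=89+159 mod 251 = 248

Answer: A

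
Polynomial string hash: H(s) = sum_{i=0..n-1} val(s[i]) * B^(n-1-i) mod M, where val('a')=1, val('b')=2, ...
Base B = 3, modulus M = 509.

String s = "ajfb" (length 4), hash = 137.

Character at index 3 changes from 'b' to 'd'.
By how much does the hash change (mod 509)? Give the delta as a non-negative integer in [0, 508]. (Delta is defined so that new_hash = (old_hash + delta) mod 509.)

Delta formula: (val(new) - val(old)) * B^(n-1-k) mod M
  val('d') - val('b') = 4 - 2 = 2
  B^(n-1-k) = 3^0 mod 509 = 1
  Delta = 2 * 1 mod 509 = 2

Answer: 2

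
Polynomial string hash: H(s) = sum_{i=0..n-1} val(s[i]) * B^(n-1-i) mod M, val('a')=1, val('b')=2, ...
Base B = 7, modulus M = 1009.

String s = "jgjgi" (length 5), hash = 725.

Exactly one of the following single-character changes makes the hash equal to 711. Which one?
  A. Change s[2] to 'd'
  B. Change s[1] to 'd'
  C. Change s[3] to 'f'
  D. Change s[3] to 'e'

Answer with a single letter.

Answer: D

Derivation:
Option A: s[2]='j'->'d', delta=(4-10)*7^2 mod 1009 = 715, hash=725+715 mod 1009 = 431
Option B: s[1]='g'->'d', delta=(4-7)*7^3 mod 1009 = 989, hash=725+989 mod 1009 = 705
Option C: s[3]='g'->'f', delta=(6-7)*7^1 mod 1009 = 1002, hash=725+1002 mod 1009 = 718
Option D: s[3]='g'->'e', delta=(5-7)*7^1 mod 1009 = 995, hash=725+995 mod 1009 = 711 <-- target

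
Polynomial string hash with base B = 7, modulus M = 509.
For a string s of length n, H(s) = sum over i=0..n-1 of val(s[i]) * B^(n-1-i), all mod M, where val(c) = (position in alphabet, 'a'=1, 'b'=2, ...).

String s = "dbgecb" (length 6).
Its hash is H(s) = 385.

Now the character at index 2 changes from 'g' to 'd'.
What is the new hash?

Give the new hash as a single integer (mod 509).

Answer: 374

Derivation:
val('g') = 7, val('d') = 4
Position k = 2, exponent = n-1-k = 3
B^3 mod M = 7^3 mod 509 = 343
Delta = (4 - 7) * 343 mod 509 = 498
New hash = (385 + 498) mod 509 = 374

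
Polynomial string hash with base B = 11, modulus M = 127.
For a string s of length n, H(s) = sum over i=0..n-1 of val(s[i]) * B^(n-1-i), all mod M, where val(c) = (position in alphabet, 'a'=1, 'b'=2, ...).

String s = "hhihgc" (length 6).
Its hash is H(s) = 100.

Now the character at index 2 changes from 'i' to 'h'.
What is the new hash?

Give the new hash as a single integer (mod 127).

Answer: 39

Derivation:
val('i') = 9, val('h') = 8
Position k = 2, exponent = n-1-k = 3
B^3 mod M = 11^3 mod 127 = 61
Delta = (8 - 9) * 61 mod 127 = 66
New hash = (100 + 66) mod 127 = 39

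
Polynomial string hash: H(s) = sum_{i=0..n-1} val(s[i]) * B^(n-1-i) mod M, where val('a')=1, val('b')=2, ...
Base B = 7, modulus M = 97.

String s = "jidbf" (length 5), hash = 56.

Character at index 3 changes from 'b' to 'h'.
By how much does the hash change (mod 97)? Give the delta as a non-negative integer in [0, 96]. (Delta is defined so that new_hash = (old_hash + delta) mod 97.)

Delta formula: (val(new) - val(old)) * B^(n-1-k) mod M
  val('h') - val('b') = 8 - 2 = 6
  B^(n-1-k) = 7^1 mod 97 = 7
  Delta = 6 * 7 mod 97 = 42

Answer: 42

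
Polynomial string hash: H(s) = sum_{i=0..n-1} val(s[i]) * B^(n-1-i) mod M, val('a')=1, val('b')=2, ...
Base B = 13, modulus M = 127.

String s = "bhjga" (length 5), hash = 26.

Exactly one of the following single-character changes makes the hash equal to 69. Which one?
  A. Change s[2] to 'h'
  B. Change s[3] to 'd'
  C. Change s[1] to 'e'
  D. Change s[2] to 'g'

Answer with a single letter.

Answer: A

Derivation:
Option A: s[2]='j'->'h', delta=(8-10)*13^2 mod 127 = 43, hash=26+43 mod 127 = 69 <-- target
Option B: s[3]='g'->'d', delta=(4-7)*13^1 mod 127 = 88, hash=26+88 mod 127 = 114
Option C: s[1]='h'->'e', delta=(5-8)*13^3 mod 127 = 13, hash=26+13 mod 127 = 39
Option D: s[2]='j'->'g', delta=(7-10)*13^2 mod 127 = 1, hash=26+1 mod 127 = 27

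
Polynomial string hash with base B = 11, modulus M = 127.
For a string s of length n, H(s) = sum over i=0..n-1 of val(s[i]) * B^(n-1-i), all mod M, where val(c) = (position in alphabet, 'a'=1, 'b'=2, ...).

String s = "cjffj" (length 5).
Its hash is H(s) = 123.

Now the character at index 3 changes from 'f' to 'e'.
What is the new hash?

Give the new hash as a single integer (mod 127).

Answer: 112

Derivation:
val('f') = 6, val('e') = 5
Position k = 3, exponent = n-1-k = 1
B^1 mod M = 11^1 mod 127 = 11
Delta = (5 - 6) * 11 mod 127 = 116
New hash = (123 + 116) mod 127 = 112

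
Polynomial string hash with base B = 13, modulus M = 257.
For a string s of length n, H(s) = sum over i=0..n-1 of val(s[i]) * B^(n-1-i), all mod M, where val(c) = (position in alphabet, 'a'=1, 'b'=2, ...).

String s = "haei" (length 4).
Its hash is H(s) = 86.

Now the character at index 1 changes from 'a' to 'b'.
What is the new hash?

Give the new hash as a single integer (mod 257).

Answer: 255

Derivation:
val('a') = 1, val('b') = 2
Position k = 1, exponent = n-1-k = 2
B^2 mod M = 13^2 mod 257 = 169
Delta = (2 - 1) * 169 mod 257 = 169
New hash = (86 + 169) mod 257 = 255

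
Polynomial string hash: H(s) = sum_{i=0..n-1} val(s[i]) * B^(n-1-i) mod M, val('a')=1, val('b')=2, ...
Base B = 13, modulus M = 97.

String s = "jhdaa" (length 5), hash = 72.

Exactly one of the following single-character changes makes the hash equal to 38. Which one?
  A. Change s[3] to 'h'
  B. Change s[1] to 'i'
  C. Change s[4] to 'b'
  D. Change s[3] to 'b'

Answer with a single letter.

Answer: B

Derivation:
Option A: s[3]='a'->'h', delta=(8-1)*13^1 mod 97 = 91, hash=72+91 mod 97 = 66
Option B: s[1]='h'->'i', delta=(9-8)*13^3 mod 97 = 63, hash=72+63 mod 97 = 38 <-- target
Option C: s[4]='a'->'b', delta=(2-1)*13^0 mod 97 = 1, hash=72+1 mod 97 = 73
Option D: s[3]='a'->'b', delta=(2-1)*13^1 mod 97 = 13, hash=72+13 mod 97 = 85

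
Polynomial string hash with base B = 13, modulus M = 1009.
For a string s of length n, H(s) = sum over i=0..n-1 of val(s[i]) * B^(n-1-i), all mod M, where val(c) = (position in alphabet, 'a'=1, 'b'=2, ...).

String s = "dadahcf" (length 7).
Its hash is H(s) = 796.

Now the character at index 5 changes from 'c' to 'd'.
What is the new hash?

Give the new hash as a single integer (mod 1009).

Answer: 809

Derivation:
val('c') = 3, val('d') = 4
Position k = 5, exponent = n-1-k = 1
B^1 mod M = 13^1 mod 1009 = 13
Delta = (4 - 3) * 13 mod 1009 = 13
New hash = (796 + 13) mod 1009 = 809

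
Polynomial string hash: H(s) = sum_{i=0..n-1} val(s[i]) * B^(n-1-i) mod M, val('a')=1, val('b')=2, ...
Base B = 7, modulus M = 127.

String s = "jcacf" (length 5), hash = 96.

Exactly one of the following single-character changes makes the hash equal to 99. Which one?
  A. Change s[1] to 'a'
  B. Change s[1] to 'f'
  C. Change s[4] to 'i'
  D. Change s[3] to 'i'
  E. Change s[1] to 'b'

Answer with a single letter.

Option A: s[1]='c'->'a', delta=(1-3)*7^3 mod 127 = 76, hash=96+76 mod 127 = 45
Option B: s[1]='c'->'f', delta=(6-3)*7^3 mod 127 = 13, hash=96+13 mod 127 = 109
Option C: s[4]='f'->'i', delta=(9-6)*7^0 mod 127 = 3, hash=96+3 mod 127 = 99 <-- target
Option D: s[3]='c'->'i', delta=(9-3)*7^1 mod 127 = 42, hash=96+42 mod 127 = 11
Option E: s[1]='c'->'b', delta=(2-3)*7^3 mod 127 = 38, hash=96+38 mod 127 = 7

Answer: C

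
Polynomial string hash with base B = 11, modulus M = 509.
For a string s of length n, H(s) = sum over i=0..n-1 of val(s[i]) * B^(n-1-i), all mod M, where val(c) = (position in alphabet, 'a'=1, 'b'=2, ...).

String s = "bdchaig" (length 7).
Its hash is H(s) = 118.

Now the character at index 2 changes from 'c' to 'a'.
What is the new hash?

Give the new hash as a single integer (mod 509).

val('c') = 3, val('a') = 1
Position k = 2, exponent = n-1-k = 4
B^4 mod M = 11^4 mod 509 = 389
Delta = (1 - 3) * 389 mod 509 = 240
New hash = (118 + 240) mod 509 = 358

Answer: 358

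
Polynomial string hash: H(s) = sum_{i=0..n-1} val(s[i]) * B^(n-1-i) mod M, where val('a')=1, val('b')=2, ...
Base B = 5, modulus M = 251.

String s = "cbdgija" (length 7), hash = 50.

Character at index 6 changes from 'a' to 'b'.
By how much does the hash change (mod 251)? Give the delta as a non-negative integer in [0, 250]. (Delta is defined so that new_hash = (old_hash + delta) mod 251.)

Delta formula: (val(new) - val(old)) * B^(n-1-k) mod M
  val('b') - val('a') = 2 - 1 = 1
  B^(n-1-k) = 5^0 mod 251 = 1
  Delta = 1 * 1 mod 251 = 1

Answer: 1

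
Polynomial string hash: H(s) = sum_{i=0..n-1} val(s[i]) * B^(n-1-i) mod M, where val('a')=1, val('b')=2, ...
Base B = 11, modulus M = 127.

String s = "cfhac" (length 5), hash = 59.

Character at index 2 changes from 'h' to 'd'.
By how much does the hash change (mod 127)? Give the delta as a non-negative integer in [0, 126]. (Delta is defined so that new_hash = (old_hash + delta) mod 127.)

Answer: 24

Derivation:
Delta formula: (val(new) - val(old)) * B^(n-1-k) mod M
  val('d') - val('h') = 4 - 8 = -4
  B^(n-1-k) = 11^2 mod 127 = 121
  Delta = -4 * 121 mod 127 = 24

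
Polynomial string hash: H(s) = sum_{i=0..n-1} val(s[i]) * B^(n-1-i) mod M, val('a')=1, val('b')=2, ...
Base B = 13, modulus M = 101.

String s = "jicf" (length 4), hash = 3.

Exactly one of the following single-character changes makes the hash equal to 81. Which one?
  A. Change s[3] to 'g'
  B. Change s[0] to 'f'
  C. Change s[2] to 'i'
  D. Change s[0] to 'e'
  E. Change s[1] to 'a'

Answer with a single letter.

Option A: s[3]='f'->'g', delta=(7-6)*13^0 mod 101 = 1, hash=3+1 mod 101 = 4
Option B: s[0]='j'->'f', delta=(6-10)*13^3 mod 101 = 100, hash=3+100 mod 101 = 2
Option C: s[2]='c'->'i', delta=(9-3)*13^1 mod 101 = 78, hash=3+78 mod 101 = 81 <-- target
Option D: s[0]='j'->'e', delta=(5-10)*13^3 mod 101 = 24, hash=3+24 mod 101 = 27
Option E: s[1]='i'->'a', delta=(1-9)*13^2 mod 101 = 62, hash=3+62 mod 101 = 65

Answer: C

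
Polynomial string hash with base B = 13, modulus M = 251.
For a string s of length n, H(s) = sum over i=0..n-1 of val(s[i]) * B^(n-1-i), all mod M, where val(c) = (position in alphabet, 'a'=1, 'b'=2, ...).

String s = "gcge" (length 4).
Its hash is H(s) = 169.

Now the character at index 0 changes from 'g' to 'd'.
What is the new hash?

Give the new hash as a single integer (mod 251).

Answer: 104

Derivation:
val('g') = 7, val('d') = 4
Position k = 0, exponent = n-1-k = 3
B^3 mod M = 13^3 mod 251 = 189
Delta = (4 - 7) * 189 mod 251 = 186
New hash = (169 + 186) mod 251 = 104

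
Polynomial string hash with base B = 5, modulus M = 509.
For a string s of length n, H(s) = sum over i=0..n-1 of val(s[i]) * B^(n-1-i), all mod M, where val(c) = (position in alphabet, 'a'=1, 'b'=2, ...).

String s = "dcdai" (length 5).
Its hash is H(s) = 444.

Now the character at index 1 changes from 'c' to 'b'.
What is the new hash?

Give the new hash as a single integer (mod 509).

Answer: 319

Derivation:
val('c') = 3, val('b') = 2
Position k = 1, exponent = n-1-k = 3
B^3 mod M = 5^3 mod 509 = 125
Delta = (2 - 3) * 125 mod 509 = 384
New hash = (444 + 384) mod 509 = 319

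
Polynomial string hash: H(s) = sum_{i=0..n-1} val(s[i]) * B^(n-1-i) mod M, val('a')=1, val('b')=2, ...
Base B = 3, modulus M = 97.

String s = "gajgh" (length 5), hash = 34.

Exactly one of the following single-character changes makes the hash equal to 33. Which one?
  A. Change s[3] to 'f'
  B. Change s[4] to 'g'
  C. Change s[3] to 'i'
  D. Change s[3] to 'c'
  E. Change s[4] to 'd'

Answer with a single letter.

Option A: s[3]='g'->'f', delta=(6-7)*3^1 mod 97 = 94, hash=34+94 mod 97 = 31
Option B: s[4]='h'->'g', delta=(7-8)*3^0 mod 97 = 96, hash=34+96 mod 97 = 33 <-- target
Option C: s[3]='g'->'i', delta=(9-7)*3^1 mod 97 = 6, hash=34+6 mod 97 = 40
Option D: s[3]='g'->'c', delta=(3-7)*3^1 mod 97 = 85, hash=34+85 mod 97 = 22
Option E: s[4]='h'->'d', delta=(4-8)*3^0 mod 97 = 93, hash=34+93 mod 97 = 30

Answer: B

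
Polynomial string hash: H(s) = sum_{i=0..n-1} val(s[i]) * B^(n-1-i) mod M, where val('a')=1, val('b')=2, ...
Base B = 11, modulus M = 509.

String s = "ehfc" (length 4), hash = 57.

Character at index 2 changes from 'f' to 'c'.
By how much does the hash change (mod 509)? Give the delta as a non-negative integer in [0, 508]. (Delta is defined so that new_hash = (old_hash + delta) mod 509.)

Delta formula: (val(new) - val(old)) * B^(n-1-k) mod M
  val('c') - val('f') = 3 - 6 = -3
  B^(n-1-k) = 11^1 mod 509 = 11
  Delta = -3 * 11 mod 509 = 476

Answer: 476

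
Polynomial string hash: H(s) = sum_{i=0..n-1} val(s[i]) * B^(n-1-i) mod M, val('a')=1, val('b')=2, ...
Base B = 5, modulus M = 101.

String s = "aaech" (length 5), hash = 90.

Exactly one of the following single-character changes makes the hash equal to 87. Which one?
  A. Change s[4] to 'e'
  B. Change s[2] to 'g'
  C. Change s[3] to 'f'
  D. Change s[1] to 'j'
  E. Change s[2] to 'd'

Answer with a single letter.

Answer: A

Derivation:
Option A: s[4]='h'->'e', delta=(5-8)*5^0 mod 101 = 98, hash=90+98 mod 101 = 87 <-- target
Option B: s[2]='e'->'g', delta=(7-5)*5^2 mod 101 = 50, hash=90+50 mod 101 = 39
Option C: s[3]='c'->'f', delta=(6-3)*5^1 mod 101 = 15, hash=90+15 mod 101 = 4
Option D: s[1]='a'->'j', delta=(10-1)*5^3 mod 101 = 14, hash=90+14 mod 101 = 3
Option E: s[2]='e'->'d', delta=(4-5)*5^2 mod 101 = 76, hash=90+76 mod 101 = 65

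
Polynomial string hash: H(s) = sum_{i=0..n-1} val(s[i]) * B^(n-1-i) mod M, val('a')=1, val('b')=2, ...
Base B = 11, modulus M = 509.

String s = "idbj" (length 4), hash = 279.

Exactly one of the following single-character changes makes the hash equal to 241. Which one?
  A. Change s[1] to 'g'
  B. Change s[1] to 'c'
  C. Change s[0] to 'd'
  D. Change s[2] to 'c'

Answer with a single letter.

Option A: s[1]='d'->'g', delta=(7-4)*11^2 mod 509 = 363, hash=279+363 mod 509 = 133
Option B: s[1]='d'->'c', delta=(3-4)*11^2 mod 509 = 388, hash=279+388 mod 509 = 158
Option C: s[0]='i'->'d', delta=(4-9)*11^3 mod 509 = 471, hash=279+471 mod 509 = 241 <-- target
Option D: s[2]='b'->'c', delta=(3-2)*11^1 mod 509 = 11, hash=279+11 mod 509 = 290

Answer: C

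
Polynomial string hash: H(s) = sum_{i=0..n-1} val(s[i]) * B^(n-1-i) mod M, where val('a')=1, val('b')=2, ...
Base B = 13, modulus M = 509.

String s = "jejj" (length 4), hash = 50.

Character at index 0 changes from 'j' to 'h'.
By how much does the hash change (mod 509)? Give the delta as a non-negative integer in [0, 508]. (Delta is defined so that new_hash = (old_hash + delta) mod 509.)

Delta formula: (val(new) - val(old)) * B^(n-1-k) mod M
  val('h') - val('j') = 8 - 10 = -2
  B^(n-1-k) = 13^3 mod 509 = 161
  Delta = -2 * 161 mod 509 = 187

Answer: 187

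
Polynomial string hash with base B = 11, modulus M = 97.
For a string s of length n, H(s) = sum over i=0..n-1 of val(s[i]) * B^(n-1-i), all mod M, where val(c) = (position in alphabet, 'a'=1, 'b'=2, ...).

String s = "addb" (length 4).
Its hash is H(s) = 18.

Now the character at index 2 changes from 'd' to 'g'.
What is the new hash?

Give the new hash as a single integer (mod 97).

Answer: 51

Derivation:
val('d') = 4, val('g') = 7
Position k = 2, exponent = n-1-k = 1
B^1 mod M = 11^1 mod 97 = 11
Delta = (7 - 4) * 11 mod 97 = 33
New hash = (18 + 33) mod 97 = 51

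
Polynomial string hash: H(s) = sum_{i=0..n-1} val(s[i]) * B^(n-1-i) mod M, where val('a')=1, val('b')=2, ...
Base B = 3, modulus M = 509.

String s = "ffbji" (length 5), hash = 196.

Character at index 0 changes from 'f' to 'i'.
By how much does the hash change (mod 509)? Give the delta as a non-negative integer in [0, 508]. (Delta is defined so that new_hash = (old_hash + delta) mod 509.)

Answer: 243

Derivation:
Delta formula: (val(new) - val(old)) * B^(n-1-k) mod M
  val('i') - val('f') = 9 - 6 = 3
  B^(n-1-k) = 3^4 mod 509 = 81
  Delta = 3 * 81 mod 509 = 243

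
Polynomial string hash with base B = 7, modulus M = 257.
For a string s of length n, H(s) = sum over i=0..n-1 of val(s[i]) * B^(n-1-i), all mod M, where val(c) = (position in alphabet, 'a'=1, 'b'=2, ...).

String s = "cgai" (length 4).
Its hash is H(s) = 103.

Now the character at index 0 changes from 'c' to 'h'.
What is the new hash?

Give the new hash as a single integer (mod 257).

Answer: 19

Derivation:
val('c') = 3, val('h') = 8
Position k = 0, exponent = n-1-k = 3
B^3 mod M = 7^3 mod 257 = 86
Delta = (8 - 3) * 86 mod 257 = 173
New hash = (103 + 173) mod 257 = 19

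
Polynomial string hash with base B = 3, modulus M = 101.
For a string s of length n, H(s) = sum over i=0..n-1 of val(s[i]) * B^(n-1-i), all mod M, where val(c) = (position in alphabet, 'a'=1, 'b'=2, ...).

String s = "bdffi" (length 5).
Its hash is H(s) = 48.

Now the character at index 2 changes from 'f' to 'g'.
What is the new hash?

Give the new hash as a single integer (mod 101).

val('f') = 6, val('g') = 7
Position k = 2, exponent = n-1-k = 2
B^2 mod M = 3^2 mod 101 = 9
Delta = (7 - 6) * 9 mod 101 = 9
New hash = (48 + 9) mod 101 = 57

Answer: 57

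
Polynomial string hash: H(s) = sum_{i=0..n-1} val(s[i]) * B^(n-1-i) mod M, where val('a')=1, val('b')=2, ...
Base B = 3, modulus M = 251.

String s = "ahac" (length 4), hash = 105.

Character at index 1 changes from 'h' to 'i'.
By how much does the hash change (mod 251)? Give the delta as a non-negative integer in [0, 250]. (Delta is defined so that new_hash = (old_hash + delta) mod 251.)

Delta formula: (val(new) - val(old)) * B^(n-1-k) mod M
  val('i') - val('h') = 9 - 8 = 1
  B^(n-1-k) = 3^2 mod 251 = 9
  Delta = 1 * 9 mod 251 = 9

Answer: 9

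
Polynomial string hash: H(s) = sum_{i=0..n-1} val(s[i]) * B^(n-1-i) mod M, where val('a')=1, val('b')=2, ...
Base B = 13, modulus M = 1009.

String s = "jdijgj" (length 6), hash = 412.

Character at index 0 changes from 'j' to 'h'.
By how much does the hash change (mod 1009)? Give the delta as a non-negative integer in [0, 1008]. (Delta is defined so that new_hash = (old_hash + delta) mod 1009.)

Delta formula: (val(new) - val(old)) * B^(n-1-k) mod M
  val('h') - val('j') = 8 - 10 = -2
  B^(n-1-k) = 13^5 mod 1009 = 990
  Delta = -2 * 990 mod 1009 = 38

Answer: 38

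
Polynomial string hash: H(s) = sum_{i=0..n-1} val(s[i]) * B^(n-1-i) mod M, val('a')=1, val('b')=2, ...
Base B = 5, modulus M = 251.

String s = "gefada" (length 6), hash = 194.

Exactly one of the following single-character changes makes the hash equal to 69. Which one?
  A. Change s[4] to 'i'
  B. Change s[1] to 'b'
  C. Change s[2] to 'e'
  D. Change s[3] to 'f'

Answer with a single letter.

Answer: C

Derivation:
Option A: s[4]='d'->'i', delta=(9-4)*5^1 mod 251 = 25, hash=194+25 mod 251 = 219
Option B: s[1]='e'->'b', delta=(2-5)*5^4 mod 251 = 133, hash=194+133 mod 251 = 76
Option C: s[2]='f'->'e', delta=(5-6)*5^3 mod 251 = 126, hash=194+126 mod 251 = 69 <-- target
Option D: s[3]='a'->'f', delta=(6-1)*5^2 mod 251 = 125, hash=194+125 mod 251 = 68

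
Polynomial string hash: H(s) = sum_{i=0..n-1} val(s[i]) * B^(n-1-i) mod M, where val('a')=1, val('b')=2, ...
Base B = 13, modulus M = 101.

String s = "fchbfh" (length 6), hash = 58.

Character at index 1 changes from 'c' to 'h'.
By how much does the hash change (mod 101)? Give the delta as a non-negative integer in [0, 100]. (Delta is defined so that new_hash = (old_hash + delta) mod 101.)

Delta formula: (val(new) - val(old)) * B^(n-1-k) mod M
  val('h') - val('c') = 8 - 3 = 5
  B^(n-1-k) = 13^4 mod 101 = 79
  Delta = 5 * 79 mod 101 = 92

Answer: 92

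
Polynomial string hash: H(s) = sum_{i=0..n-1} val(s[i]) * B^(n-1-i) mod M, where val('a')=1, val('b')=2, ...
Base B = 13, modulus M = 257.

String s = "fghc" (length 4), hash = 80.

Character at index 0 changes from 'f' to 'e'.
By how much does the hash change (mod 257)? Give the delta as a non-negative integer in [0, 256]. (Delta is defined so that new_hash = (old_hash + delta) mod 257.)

Answer: 116

Derivation:
Delta formula: (val(new) - val(old)) * B^(n-1-k) mod M
  val('e') - val('f') = 5 - 6 = -1
  B^(n-1-k) = 13^3 mod 257 = 141
  Delta = -1 * 141 mod 257 = 116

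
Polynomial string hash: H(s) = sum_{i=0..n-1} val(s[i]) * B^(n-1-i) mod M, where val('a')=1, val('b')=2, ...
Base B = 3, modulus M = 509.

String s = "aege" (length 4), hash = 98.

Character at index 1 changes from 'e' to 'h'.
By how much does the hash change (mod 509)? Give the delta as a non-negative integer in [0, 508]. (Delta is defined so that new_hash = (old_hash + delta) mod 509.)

Delta formula: (val(new) - val(old)) * B^(n-1-k) mod M
  val('h') - val('e') = 8 - 5 = 3
  B^(n-1-k) = 3^2 mod 509 = 9
  Delta = 3 * 9 mod 509 = 27

Answer: 27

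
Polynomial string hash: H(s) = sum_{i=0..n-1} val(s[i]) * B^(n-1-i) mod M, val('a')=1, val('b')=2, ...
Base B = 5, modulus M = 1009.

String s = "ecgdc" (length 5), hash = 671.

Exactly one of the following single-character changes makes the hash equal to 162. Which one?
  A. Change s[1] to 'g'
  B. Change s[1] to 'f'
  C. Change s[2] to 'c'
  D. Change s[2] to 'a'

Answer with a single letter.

Option A: s[1]='c'->'g', delta=(7-3)*5^3 mod 1009 = 500, hash=671+500 mod 1009 = 162 <-- target
Option B: s[1]='c'->'f', delta=(6-3)*5^3 mod 1009 = 375, hash=671+375 mod 1009 = 37
Option C: s[2]='g'->'c', delta=(3-7)*5^2 mod 1009 = 909, hash=671+909 mod 1009 = 571
Option D: s[2]='g'->'a', delta=(1-7)*5^2 mod 1009 = 859, hash=671+859 mod 1009 = 521

Answer: A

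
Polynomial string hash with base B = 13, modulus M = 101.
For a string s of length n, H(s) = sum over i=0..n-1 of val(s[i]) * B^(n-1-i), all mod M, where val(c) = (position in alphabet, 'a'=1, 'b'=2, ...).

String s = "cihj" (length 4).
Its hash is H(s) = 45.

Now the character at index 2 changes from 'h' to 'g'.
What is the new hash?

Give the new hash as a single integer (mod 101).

Answer: 32

Derivation:
val('h') = 8, val('g') = 7
Position k = 2, exponent = n-1-k = 1
B^1 mod M = 13^1 mod 101 = 13
Delta = (7 - 8) * 13 mod 101 = 88
New hash = (45 + 88) mod 101 = 32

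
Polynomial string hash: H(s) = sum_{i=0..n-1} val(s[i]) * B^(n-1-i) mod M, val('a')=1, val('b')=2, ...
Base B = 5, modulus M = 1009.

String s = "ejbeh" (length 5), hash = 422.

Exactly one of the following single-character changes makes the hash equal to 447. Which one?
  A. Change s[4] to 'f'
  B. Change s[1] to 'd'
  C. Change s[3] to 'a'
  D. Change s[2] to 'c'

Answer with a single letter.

Option A: s[4]='h'->'f', delta=(6-8)*5^0 mod 1009 = 1007, hash=422+1007 mod 1009 = 420
Option B: s[1]='j'->'d', delta=(4-10)*5^3 mod 1009 = 259, hash=422+259 mod 1009 = 681
Option C: s[3]='e'->'a', delta=(1-5)*5^1 mod 1009 = 989, hash=422+989 mod 1009 = 402
Option D: s[2]='b'->'c', delta=(3-2)*5^2 mod 1009 = 25, hash=422+25 mod 1009 = 447 <-- target

Answer: D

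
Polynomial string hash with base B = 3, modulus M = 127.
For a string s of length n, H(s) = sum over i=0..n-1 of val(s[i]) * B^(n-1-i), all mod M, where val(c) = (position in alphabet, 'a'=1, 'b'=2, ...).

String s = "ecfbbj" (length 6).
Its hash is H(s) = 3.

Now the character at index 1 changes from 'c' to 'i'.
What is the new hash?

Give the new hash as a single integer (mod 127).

Answer: 108

Derivation:
val('c') = 3, val('i') = 9
Position k = 1, exponent = n-1-k = 4
B^4 mod M = 3^4 mod 127 = 81
Delta = (9 - 3) * 81 mod 127 = 105
New hash = (3 + 105) mod 127 = 108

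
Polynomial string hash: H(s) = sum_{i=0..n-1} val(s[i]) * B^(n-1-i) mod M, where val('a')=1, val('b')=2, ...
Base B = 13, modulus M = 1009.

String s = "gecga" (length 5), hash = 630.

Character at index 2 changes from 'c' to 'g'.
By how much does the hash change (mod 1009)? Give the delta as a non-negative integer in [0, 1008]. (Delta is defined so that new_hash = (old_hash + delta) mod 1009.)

Delta formula: (val(new) - val(old)) * B^(n-1-k) mod M
  val('g') - val('c') = 7 - 3 = 4
  B^(n-1-k) = 13^2 mod 1009 = 169
  Delta = 4 * 169 mod 1009 = 676

Answer: 676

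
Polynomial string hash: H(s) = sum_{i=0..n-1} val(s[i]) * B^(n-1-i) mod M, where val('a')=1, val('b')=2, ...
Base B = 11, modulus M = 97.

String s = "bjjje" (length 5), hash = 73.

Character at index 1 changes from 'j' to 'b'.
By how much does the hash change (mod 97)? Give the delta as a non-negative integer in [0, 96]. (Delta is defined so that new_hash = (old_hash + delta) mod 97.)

Answer: 22

Derivation:
Delta formula: (val(new) - val(old)) * B^(n-1-k) mod M
  val('b') - val('j') = 2 - 10 = -8
  B^(n-1-k) = 11^3 mod 97 = 70
  Delta = -8 * 70 mod 97 = 22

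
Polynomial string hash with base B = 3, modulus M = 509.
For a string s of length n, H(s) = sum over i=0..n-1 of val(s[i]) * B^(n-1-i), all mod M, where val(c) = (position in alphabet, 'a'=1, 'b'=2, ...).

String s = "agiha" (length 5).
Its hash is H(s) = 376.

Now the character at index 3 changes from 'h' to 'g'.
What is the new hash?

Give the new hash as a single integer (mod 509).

val('h') = 8, val('g') = 7
Position k = 3, exponent = n-1-k = 1
B^1 mod M = 3^1 mod 509 = 3
Delta = (7 - 8) * 3 mod 509 = 506
New hash = (376 + 506) mod 509 = 373

Answer: 373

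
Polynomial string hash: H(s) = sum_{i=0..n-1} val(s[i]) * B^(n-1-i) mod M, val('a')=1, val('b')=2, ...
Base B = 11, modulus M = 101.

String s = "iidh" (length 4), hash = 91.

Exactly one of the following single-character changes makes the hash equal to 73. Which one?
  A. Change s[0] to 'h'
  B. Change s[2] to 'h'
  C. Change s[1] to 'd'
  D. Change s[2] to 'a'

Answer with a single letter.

Answer: A

Derivation:
Option A: s[0]='i'->'h', delta=(8-9)*11^3 mod 101 = 83, hash=91+83 mod 101 = 73 <-- target
Option B: s[2]='d'->'h', delta=(8-4)*11^1 mod 101 = 44, hash=91+44 mod 101 = 34
Option C: s[1]='i'->'d', delta=(4-9)*11^2 mod 101 = 1, hash=91+1 mod 101 = 92
Option D: s[2]='d'->'a', delta=(1-4)*11^1 mod 101 = 68, hash=91+68 mod 101 = 58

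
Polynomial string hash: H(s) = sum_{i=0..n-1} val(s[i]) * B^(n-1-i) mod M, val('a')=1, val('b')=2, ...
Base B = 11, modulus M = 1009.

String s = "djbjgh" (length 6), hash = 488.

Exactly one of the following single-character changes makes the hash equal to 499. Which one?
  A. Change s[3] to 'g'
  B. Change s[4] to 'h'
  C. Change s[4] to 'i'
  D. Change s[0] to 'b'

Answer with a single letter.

Answer: B

Derivation:
Option A: s[3]='j'->'g', delta=(7-10)*11^2 mod 1009 = 646, hash=488+646 mod 1009 = 125
Option B: s[4]='g'->'h', delta=(8-7)*11^1 mod 1009 = 11, hash=488+11 mod 1009 = 499 <-- target
Option C: s[4]='g'->'i', delta=(9-7)*11^1 mod 1009 = 22, hash=488+22 mod 1009 = 510
Option D: s[0]='d'->'b', delta=(2-4)*11^5 mod 1009 = 778, hash=488+778 mod 1009 = 257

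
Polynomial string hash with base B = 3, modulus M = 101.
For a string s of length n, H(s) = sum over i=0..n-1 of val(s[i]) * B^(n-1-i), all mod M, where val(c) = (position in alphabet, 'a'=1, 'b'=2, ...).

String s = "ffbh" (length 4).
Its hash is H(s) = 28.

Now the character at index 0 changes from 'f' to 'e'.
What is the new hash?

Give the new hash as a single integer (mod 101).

val('f') = 6, val('e') = 5
Position k = 0, exponent = n-1-k = 3
B^3 mod M = 3^3 mod 101 = 27
Delta = (5 - 6) * 27 mod 101 = 74
New hash = (28 + 74) mod 101 = 1

Answer: 1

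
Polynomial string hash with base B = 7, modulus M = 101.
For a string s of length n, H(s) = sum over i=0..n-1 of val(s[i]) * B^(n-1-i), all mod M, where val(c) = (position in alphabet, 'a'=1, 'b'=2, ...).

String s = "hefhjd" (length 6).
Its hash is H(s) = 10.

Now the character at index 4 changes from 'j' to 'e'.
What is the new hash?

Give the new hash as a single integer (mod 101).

val('j') = 10, val('e') = 5
Position k = 4, exponent = n-1-k = 1
B^1 mod M = 7^1 mod 101 = 7
Delta = (5 - 10) * 7 mod 101 = 66
New hash = (10 + 66) mod 101 = 76

Answer: 76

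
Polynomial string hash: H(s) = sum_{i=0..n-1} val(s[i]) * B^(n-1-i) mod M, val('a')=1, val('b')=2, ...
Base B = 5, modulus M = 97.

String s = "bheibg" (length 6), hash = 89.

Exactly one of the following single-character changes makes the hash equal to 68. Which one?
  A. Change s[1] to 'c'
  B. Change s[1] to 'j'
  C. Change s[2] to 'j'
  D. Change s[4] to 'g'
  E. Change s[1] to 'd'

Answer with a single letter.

Option A: s[1]='h'->'c', delta=(3-8)*5^4 mod 97 = 76, hash=89+76 mod 97 = 68 <-- target
Option B: s[1]='h'->'j', delta=(10-8)*5^4 mod 97 = 86, hash=89+86 mod 97 = 78
Option C: s[2]='e'->'j', delta=(10-5)*5^3 mod 97 = 43, hash=89+43 mod 97 = 35
Option D: s[4]='b'->'g', delta=(7-2)*5^1 mod 97 = 25, hash=89+25 mod 97 = 17
Option E: s[1]='h'->'d', delta=(4-8)*5^4 mod 97 = 22, hash=89+22 mod 97 = 14

Answer: A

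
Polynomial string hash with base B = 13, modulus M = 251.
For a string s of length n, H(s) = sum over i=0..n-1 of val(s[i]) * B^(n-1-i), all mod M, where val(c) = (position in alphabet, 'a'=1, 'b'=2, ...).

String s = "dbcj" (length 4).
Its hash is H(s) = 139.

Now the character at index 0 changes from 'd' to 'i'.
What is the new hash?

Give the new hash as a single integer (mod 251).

Answer: 80

Derivation:
val('d') = 4, val('i') = 9
Position k = 0, exponent = n-1-k = 3
B^3 mod M = 13^3 mod 251 = 189
Delta = (9 - 4) * 189 mod 251 = 192
New hash = (139 + 192) mod 251 = 80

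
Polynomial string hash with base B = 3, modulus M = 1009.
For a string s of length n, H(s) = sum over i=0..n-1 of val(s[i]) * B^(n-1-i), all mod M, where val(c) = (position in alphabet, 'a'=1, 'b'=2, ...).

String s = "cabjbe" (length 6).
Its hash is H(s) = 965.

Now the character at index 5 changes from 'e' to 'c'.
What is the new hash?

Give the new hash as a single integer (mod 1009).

Answer: 963

Derivation:
val('e') = 5, val('c') = 3
Position k = 5, exponent = n-1-k = 0
B^0 mod M = 3^0 mod 1009 = 1
Delta = (3 - 5) * 1 mod 1009 = 1007
New hash = (965 + 1007) mod 1009 = 963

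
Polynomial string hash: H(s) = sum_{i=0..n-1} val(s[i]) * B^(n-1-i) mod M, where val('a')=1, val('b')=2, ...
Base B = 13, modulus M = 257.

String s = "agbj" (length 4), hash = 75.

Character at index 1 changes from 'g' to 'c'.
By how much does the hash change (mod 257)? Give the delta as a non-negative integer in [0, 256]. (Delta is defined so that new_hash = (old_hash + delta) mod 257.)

Delta formula: (val(new) - val(old)) * B^(n-1-k) mod M
  val('c') - val('g') = 3 - 7 = -4
  B^(n-1-k) = 13^2 mod 257 = 169
  Delta = -4 * 169 mod 257 = 95

Answer: 95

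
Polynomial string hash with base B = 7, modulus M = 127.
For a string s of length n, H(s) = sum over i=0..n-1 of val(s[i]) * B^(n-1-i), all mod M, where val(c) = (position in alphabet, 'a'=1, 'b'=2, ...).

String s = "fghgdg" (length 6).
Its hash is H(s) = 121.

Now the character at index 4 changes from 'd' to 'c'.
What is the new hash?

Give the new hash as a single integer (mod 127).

val('d') = 4, val('c') = 3
Position k = 4, exponent = n-1-k = 1
B^1 mod M = 7^1 mod 127 = 7
Delta = (3 - 4) * 7 mod 127 = 120
New hash = (121 + 120) mod 127 = 114

Answer: 114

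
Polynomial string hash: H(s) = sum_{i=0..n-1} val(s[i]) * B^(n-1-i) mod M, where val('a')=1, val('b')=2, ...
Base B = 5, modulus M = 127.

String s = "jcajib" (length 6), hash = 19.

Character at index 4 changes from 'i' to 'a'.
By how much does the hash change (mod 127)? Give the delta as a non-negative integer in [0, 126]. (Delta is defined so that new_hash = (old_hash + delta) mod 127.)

Delta formula: (val(new) - val(old)) * B^(n-1-k) mod M
  val('a') - val('i') = 1 - 9 = -8
  B^(n-1-k) = 5^1 mod 127 = 5
  Delta = -8 * 5 mod 127 = 87

Answer: 87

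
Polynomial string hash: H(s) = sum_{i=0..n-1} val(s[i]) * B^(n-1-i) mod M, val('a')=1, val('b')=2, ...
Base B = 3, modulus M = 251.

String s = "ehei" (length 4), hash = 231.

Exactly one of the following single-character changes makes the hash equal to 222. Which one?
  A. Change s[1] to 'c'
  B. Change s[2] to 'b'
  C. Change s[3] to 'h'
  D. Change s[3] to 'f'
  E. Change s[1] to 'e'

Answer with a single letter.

Answer: B

Derivation:
Option A: s[1]='h'->'c', delta=(3-8)*3^2 mod 251 = 206, hash=231+206 mod 251 = 186
Option B: s[2]='e'->'b', delta=(2-5)*3^1 mod 251 = 242, hash=231+242 mod 251 = 222 <-- target
Option C: s[3]='i'->'h', delta=(8-9)*3^0 mod 251 = 250, hash=231+250 mod 251 = 230
Option D: s[3]='i'->'f', delta=(6-9)*3^0 mod 251 = 248, hash=231+248 mod 251 = 228
Option E: s[1]='h'->'e', delta=(5-8)*3^2 mod 251 = 224, hash=231+224 mod 251 = 204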